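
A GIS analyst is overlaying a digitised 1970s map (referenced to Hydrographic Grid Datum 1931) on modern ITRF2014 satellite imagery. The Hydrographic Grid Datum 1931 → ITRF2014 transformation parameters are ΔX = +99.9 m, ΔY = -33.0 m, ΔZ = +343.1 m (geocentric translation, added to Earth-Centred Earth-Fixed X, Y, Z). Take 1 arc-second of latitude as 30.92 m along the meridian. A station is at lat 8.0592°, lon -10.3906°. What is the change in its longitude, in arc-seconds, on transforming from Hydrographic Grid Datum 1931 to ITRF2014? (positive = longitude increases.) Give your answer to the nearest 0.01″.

Δλ = -0.47″

sin φ = 0.140196, cos φ = 0.990124, sin λ = -0.180358, cos λ = 0.983601.
East component: ΔE = −sin λ·ΔX + cos λ·ΔY = −(-0.180358)(99.9) + (0.983601)(-33.0) = -14.44 m.
1° of latitude spans 3600 × 30.92 = 111312 m; at latitude φ, 1° of longitude spans that × cos φ = 110212.7 m, so Δλ = -14.44 / 110212.7 × 3600 = -0.472″.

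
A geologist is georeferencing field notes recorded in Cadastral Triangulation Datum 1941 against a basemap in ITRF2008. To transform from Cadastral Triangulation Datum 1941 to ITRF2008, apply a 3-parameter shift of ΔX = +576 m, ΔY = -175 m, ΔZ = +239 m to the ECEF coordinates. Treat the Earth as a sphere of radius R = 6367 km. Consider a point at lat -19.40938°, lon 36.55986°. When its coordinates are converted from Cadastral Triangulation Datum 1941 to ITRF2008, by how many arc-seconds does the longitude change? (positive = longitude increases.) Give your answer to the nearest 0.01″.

Δλ = -16.61″

sin φ = -0.332316, cos φ = 0.943168, sin λ = 0.595662, cos λ = 0.803235.
East component: ΔE = −sin λ·ΔX + cos λ·ΔY = −(0.595662)(576) + (0.803235)(-175) = -483.67 m.
1° of latitude spans πR/180 = 111125 m; at latitude φ, 1° of longitude spans that × cos φ = 104809.7 m, so Δλ = -483.67 / 104809.7 × 3600 = -16.613″.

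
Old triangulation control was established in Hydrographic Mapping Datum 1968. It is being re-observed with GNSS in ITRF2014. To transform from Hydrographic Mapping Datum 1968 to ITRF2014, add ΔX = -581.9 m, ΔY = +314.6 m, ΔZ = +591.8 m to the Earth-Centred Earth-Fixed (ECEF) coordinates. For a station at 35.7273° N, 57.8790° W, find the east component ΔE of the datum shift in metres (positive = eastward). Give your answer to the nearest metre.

ΔE = -326 m

At φ = 35.7273°, λ = -57.8790°: sin φ = 0.583928, cos φ = 0.811805, sin λ = -0.846927, cos λ = 0.531709.
ΔE = −sin λ·ΔX + cos λ·ΔY = −(-0.846927)·(-581.9) + (0.531709)·(314.6) = -325.55 m.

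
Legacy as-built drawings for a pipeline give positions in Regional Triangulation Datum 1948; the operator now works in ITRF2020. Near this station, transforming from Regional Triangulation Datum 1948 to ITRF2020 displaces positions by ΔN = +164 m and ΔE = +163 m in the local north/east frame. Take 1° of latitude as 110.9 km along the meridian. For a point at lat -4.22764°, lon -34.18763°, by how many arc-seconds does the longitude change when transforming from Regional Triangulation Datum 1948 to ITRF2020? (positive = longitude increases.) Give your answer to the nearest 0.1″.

Δλ = 5.3″

At latitude -4.22764°, cos φ = 0.997279.
1° of longitude at this latitude = 110.9 × cos φ = 110.60 km, so Δλ = 163.0 / 110598.2 = 0.0014738° = 5.306″.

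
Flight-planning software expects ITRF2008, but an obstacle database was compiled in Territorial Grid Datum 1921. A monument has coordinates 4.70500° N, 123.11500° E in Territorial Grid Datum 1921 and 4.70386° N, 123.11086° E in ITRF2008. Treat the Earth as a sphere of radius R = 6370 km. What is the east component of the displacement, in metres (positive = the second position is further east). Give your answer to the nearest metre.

Δφ = 4.70386° − 4.70500° = -0.00114°; Δλ = 123.11086° − 123.11500° = -0.00414°.
1° along a meridian = πR/180 = 111177 m.
ΔN = Δφ × 111177 = -126.7 m; ΔE = Δλ × 111177 × cos(4.70500°) = -0.00414 × 111177 × 0.996630 = -458.7 m.

ΔE = -459 m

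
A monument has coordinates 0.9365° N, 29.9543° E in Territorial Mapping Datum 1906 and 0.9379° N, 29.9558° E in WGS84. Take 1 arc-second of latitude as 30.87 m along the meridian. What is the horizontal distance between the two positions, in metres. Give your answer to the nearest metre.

228 m

Δφ = 0.9379° − 0.9365° = +0.0014°; Δλ = 29.9558° − 29.9543° = +0.0015°.
1° of latitude = 3600 × 30.87 = 111132 m.
ΔN = Δφ × 111132 = 155.6 m; ΔE = Δλ × 111132 × cos(0.9365°) = +0.0015 × 111132 × 0.999866 = 166.7 m.
Distance = √(ΔE² + ΔN²) = √(166.7² + 155.6²) = 228.0 m.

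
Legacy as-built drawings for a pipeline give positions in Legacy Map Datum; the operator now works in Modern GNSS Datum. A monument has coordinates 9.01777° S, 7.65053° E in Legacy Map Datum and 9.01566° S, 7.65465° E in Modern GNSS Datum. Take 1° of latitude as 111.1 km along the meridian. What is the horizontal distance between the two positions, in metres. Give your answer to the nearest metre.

Δφ = -9.01566° − -9.01777° = +0.00211°; Δλ = 7.65465° − 7.65053° = +0.00412°.
ΔN = Δφ × 111100 = 234.4 m; ΔE = Δλ × 111100 × cos(-9.01777°) = +0.00412 × 111100 × 0.987640 = 452.1 m.
Distance = √(ΔE² + ΔN²) = √(452.1² + 234.4²) = 509.2 m.

509 m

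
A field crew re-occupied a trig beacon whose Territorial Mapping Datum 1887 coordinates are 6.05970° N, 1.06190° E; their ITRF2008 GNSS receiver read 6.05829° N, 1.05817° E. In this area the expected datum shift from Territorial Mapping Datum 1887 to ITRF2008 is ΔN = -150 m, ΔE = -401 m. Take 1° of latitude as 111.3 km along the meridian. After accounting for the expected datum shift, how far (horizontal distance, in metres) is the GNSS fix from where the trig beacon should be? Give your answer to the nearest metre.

14 m

Observed coordinate differences: Δφ = -0.00141°, Δλ = -0.00373°.
Converting to metres (1° lat = 111300 m, cos φ = 0.994412): observed ΔN = -156.9 m, observed ΔE = -412.8 m.
Subtracting the expected shift leaves a residual of -156.9 − (-150) = -6.9 m north and -412.8 − (-401) = -11.8 m east.
Residual distance = √((-6.9)² + (-11.8)²) = 13.7 m.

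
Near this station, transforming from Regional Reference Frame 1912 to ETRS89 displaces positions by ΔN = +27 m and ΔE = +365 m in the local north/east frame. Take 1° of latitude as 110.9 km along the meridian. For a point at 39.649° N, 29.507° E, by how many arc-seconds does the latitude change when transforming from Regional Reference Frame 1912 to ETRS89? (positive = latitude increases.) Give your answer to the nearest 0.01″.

1° of latitude = 110.9 km, so Δφ = 27.0 / 110900 = 0.0002435° = 0.876″.

Δφ = 0.88″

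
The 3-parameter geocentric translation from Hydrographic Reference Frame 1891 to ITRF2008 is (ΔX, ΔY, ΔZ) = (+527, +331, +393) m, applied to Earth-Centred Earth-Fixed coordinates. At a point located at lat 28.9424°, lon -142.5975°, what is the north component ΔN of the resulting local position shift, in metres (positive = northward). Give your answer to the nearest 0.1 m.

At φ = 28.9424°, λ = -142.5975°: sin φ = 0.483930, cos φ = 0.875107, sin λ = -0.607411, cos λ = -0.794388.
ΔN = −sin φ cos λ·ΔX − sin φ sin λ·ΔY + cos φ·ΔZ = −(0.483930)(-0.794388)(527) − (0.483930)(-0.607411)(331) + (0.875107)(393) = 643.81 m.

ΔN = 643.8 m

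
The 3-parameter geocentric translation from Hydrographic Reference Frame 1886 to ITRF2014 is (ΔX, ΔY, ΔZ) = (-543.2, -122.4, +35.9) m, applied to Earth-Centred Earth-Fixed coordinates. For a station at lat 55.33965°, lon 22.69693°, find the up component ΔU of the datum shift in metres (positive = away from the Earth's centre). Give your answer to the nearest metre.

The local up (radial) axis is (cos φ cos λ, cos φ sin λ, sin φ), giving ΔU = -285.000 − 26.860 + 29.529 = -282.33 m.

ΔU = -282 m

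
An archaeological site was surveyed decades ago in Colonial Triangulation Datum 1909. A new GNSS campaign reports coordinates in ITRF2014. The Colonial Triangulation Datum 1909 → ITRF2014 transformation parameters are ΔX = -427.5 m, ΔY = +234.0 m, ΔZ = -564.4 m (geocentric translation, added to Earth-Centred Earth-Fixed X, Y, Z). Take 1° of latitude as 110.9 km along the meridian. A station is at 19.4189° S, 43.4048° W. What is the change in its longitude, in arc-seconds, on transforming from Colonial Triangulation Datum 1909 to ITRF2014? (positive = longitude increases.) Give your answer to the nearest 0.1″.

Δλ = -4.3″

sin φ = -0.332472, cos φ = 0.943113, sin λ = -0.687148, cos λ = 0.726517.
East component: ΔE = −sin λ·ΔX + cos λ·ΔY = −(-0.687148)(-427.5) + (0.726517)(234.0) = -123.75 m.
1° of latitude spans 110900 m; at latitude φ, 1° of longitude spans that × cos φ = 104591.2 m, so Δλ = -123.75 / 104591.2 × 3600 = -4.259″.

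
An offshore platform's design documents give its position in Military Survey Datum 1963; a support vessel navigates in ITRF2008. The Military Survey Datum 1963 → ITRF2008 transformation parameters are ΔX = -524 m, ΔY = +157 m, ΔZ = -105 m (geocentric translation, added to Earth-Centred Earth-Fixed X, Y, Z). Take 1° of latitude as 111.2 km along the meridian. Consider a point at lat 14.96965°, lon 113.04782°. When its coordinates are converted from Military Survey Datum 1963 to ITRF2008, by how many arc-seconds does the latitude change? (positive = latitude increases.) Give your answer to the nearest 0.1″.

Δφ = -6.2″

sin φ = 0.258307, cos φ = 0.966063, sin λ = 0.920178, cos λ = -0.391499.
North component: ΔN = −sin φ cos λ·ΔX − sin φ sin λ·ΔY + cos φ·ΔZ = −(0.258307)(-0.391499)(-524) − (0.258307)(0.920178)(157) + (0.966063)(-105) = -191.74 m.
1° of latitude spans 111200 m, so Δφ = -191.74 / 111200 × 3600 = -6.208″.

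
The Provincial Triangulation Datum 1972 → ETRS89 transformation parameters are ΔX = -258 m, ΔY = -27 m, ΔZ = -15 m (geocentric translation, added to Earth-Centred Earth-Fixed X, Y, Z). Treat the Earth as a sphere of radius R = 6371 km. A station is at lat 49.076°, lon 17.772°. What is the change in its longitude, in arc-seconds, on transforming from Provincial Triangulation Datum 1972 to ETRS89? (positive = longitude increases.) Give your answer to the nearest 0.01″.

sin φ = 0.755579, cos φ = 0.655057, sin λ = 0.305230, cos λ = 0.952279.
East component: ΔE = −sin λ·ΔX + cos λ·ΔY = −(0.305230)(-258) + (0.952279)(-27) = 53.04 m.
1° of latitude spans πR/180 = 111195 m; at latitude φ, 1° of longitude spans that × cos φ = 72839.1 m, so Δλ = 53.04 / 72839.1 × 3600 = 2.621″.

Δλ = 2.62″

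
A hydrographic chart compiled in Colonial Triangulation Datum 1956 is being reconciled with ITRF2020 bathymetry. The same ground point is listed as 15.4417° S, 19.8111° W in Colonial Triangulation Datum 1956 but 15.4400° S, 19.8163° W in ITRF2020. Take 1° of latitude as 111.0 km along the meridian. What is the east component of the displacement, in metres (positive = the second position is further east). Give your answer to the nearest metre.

Δφ = -15.4400° − -15.4417° = +0.0017°; Δλ = -19.8163° − -19.8111° = -0.0052°.
ΔN = Δφ × 111000 = 188.7 m; ΔE = Δλ × 111000 × cos(-15.4417°) = -0.0052 × 111000 × 0.963902 = -556.4 m.

ΔE = -556 m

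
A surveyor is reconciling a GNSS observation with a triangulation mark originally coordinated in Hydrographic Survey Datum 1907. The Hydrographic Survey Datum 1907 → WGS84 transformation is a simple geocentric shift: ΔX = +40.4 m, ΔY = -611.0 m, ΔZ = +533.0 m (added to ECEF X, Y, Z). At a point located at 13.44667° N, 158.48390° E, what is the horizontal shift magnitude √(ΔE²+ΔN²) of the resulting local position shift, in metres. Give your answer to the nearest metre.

801 m

The local east axis at (φ, λ) is (−sin λ, cos λ, 0), so ΔE = −sin(158.48390°)·40.4 + cos(158.48390°)·(-611.0) = 553.60 m.
The local north axis is (−sin φ cos λ, −sin φ sin λ, cos φ), giving ΔN = 8.740 + 52.110 + 518.389 = 579.24 m.
Horizontal magnitude = √(ΔE² + ΔN²) = √(553.60² + 579.24²) = 801.25 m.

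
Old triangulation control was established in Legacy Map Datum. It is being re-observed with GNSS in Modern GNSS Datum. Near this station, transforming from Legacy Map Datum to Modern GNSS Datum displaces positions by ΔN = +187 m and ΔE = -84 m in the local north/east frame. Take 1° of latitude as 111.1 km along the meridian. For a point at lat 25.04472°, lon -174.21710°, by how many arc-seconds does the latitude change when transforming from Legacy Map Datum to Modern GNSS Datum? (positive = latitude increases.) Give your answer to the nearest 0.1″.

Δφ = 6.1″

1° of latitude = 111.1 km, so Δφ = 187.0 / 111100 = 0.0016832° = 6.059″.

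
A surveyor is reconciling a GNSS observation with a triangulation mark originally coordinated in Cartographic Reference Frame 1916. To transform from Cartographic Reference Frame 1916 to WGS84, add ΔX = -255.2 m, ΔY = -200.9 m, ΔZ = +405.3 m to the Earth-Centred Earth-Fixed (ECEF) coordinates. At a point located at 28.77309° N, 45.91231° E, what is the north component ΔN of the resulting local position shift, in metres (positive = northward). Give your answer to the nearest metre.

ΔN = 510 m

The local north axis is (−sin φ cos λ, −sin φ sin λ, cos φ), giving ΔN = 85.466 + 69.458 + 355.259 = 510.18 m.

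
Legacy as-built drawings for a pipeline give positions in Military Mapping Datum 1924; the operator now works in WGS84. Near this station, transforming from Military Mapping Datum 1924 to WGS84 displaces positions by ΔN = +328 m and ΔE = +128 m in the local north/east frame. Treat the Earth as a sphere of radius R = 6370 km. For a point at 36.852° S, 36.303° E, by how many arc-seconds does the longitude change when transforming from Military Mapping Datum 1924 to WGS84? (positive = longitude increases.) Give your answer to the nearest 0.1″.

At latitude -36.852°, cos φ = 0.800187.
One radian of longitude at latitude φ spans R cos φ, so Δλ = ΔE / (R cos φ) = 128.0 / (6370000 × 0.800187) = 2.5112e-05 rad = 5.180″.

Δλ = 5.2″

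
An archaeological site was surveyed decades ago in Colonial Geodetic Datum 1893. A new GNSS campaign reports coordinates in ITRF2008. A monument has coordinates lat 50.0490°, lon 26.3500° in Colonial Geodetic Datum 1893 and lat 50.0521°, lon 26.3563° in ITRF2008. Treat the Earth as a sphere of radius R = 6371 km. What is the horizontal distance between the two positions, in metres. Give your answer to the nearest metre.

Δφ = 50.0521° − 50.0490° = +0.0031°; Δλ = 26.3563° − 26.3500° = +0.0063°.
1° along a meridian = πR/180 = 111195 m.
ΔN = Δφ × 111195 = 344.7 m; ΔE = Δλ × 111195 × cos(50.0490°) = +0.0063 × 111195 × 0.642132 = 449.8 m.
Distance = √(ΔE² + ΔN²) = √(449.8² + 344.7²) = 566.7 m.

567 m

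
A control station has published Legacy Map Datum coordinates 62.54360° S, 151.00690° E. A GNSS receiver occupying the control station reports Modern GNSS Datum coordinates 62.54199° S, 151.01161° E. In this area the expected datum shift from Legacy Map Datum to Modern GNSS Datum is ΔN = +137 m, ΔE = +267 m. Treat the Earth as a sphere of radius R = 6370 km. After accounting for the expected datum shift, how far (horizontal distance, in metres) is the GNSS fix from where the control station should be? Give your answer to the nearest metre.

Observed coordinate differences: Δφ = +0.00161°, Δλ = +0.00471°.
Converting to metres (1° lat = 111177 m, cos φ = 0.461073): observed ΔN = 179.0 m, observed ΔE = 241.4 m.
Subtracting the expected shift leaves a residual of 179.0 − (137) = 42.0 m north and 241.4 − (267) = -25.6 m east.
Residual distance = √(42.0² + (-25.6)²) = 49.2 m.

49 m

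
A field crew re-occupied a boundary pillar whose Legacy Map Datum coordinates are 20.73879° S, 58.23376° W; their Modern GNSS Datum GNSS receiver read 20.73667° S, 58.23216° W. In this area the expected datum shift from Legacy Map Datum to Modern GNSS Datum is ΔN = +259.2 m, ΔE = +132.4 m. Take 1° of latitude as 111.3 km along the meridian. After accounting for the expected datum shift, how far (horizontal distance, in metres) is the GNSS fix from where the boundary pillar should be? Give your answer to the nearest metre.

41 m

Observed coordinate differences: Δφ = +0.00212°, Δλ = +0.00160°.
Converting to metres (1° lat = 111300 m, cos φ = 0.935205): observed ΔN = 236.0 m, observed ΔE = 166.5 m.
Subtracting the expected shift leaves a residual of 236.0 − (259.2) = -23.2 m north and 166.5 − (132.4) = 34.1 m east.
Residual distance = √((-23.2)² + 34.1²) = 41.3 m.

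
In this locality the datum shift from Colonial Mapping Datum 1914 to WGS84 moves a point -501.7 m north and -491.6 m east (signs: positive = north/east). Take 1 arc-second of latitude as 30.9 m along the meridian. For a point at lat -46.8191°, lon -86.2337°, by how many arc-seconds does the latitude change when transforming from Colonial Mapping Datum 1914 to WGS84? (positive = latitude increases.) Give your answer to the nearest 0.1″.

1″ of latitude = 30.90 m, so Δφ = -501.7 / 30.90 = -16.236″.

Δφ = -16.2″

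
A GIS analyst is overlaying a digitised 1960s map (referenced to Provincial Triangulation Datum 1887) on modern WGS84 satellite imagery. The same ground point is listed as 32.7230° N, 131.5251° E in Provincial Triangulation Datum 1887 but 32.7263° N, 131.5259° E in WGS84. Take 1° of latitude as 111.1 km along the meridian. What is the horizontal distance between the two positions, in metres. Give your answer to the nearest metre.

374 m

Δφ = 32.7263° − 32.7230° = +0.0033°; Δλ = 131.5259° − 131.5251° = +0.0008°.
ΔN = Δφ × 111100 = 366.6 m; ΔE = Δλ × 111100 × cos(32.7230°) = +0.0008 × 111100 × 0.841294 = 74.8 m.
Distance = √(ΔE² + ΔN²) = √(74.8² + 366.6²) = 374.2 m.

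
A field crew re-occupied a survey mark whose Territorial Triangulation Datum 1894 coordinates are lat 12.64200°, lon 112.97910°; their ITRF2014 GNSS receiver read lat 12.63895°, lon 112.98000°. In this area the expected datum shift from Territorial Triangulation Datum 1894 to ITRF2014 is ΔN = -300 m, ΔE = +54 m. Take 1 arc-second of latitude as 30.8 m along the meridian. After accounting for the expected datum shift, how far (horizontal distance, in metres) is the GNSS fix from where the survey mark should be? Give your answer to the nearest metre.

58 m

Observed coordinate differences: Δφ = -0.00305°, Δλ = +0.00090°.
Converting to metres (1° lat = 110880 m, cos φ = 0.975757): observed ΔN = -338.2 m, observed ΔE = 97.4 m.
Subtracting the expected shift leaves a residual of -338.2 − (-300) = -38.2 m north and 97.4 − (54) = 43.4 m east.
Residual distance = √((-38.2)² + 43.4²) = 57.8 m.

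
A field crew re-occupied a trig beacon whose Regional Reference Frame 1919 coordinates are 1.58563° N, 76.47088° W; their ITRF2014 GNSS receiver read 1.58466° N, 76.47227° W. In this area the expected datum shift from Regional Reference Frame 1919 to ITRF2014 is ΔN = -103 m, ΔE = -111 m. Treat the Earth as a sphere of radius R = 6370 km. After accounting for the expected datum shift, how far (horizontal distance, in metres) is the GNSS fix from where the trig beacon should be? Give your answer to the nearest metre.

44 m

Observed coordinate differences: Δφ = -0.00097°, Δλ = -0.00139°.
Converting to metres (1° lat = 111177 m, cos φ = 0.999617): observed ΔN = -107.8 m, observed ΔE = -154.5 m.
Subtracting the expected shift leaves a residual of -107.8 − (-103) = -4.8 m north and -154.5 − (-111) = -43.5 m east.
Residual distance = √((-4.8)² + (-43.5)²) = 43.7 m.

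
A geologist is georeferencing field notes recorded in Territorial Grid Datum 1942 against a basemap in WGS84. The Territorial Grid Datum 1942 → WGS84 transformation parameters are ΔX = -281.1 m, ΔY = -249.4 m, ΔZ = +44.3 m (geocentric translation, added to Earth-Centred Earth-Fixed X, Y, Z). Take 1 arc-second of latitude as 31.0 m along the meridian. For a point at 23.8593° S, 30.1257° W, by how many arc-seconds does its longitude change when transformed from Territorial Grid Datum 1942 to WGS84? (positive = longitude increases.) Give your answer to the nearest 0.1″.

sin φ = -0.404492, cos φ = 0.914542, sin λ = -0.501899, cos λ = 0.864926.
East component: ΔE = −sin λ·ΔX + cos λ·ΔY = −(-0.501899)(-281.1) + (0.864926)(-249.4) = -356.80 m.
1° of latitude spans 3600 × 31.00 = 111600 m; at latitude φ, 1° of longitude spans that × cos φ = 102062.8 m, so Δλ = -356.80 / 102062.8 × 3600 = -12.585″.

Δλ = -12.6″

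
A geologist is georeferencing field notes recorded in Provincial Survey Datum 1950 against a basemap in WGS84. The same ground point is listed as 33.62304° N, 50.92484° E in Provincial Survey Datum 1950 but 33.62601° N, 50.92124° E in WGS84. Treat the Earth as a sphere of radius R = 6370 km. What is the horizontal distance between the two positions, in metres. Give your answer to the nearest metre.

469 m

Δφ = 33.62601° − 33.62304° = +0.00297°; Δλ = 50.92124° − 50.92484° = -0.00360°.
1° along a meridian = πR/180 = 111177 m.
ΔN = Δφ × 111177 = 330.2 m; ΔE = Δλ × 111177 × cos(33.62304°) = -0.00360 × 111177 × 0.832699 = -333.3 m.
Distance = √(ΔE² + ΔN²) = √((-333.3)² + 330.2²) = 469.2 m.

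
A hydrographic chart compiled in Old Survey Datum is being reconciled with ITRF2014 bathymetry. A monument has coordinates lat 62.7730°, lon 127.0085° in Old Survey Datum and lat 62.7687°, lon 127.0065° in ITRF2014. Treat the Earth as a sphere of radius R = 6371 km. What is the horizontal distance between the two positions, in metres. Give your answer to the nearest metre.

Δφ = 62.7687° − 62.7730° = -0.0043°; Δλ = 127.0065° − 127.0085° = -0.0020°.
1° along a meridian = πR/180 = 111195 m.
ΔN = Δφ × 111195 = -478.1 m; ΔE = Δλ × 111195 × cos(62.7730°) = -0.0020 × 111195 × 0.457517 = -101.7 m.
Distance = √(ΔE² + ΔN²) = √((-101.7)² + (-478.1)²) = 488.8 m.

489 m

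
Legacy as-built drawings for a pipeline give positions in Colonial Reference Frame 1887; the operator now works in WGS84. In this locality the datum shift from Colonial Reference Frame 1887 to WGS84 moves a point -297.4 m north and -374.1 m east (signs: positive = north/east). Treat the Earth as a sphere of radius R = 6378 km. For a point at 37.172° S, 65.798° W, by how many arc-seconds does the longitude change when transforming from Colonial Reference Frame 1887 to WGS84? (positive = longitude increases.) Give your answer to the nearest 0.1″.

At latitude -37.172°, cos φ = 0.796825.
One radian of longitude at latitude φ spans R cos φ, so Δλ = ΔE / (R cos φ) = -374.1 / (6378000 × 0.796825) = -7.3611e-05 rad = -15.183″.

Δλ = -15.2″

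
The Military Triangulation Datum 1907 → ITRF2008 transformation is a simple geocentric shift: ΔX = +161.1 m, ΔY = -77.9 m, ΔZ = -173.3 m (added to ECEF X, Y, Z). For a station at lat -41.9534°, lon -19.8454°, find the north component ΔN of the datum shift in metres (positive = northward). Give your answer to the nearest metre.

The local north axis is (−sin φ cos λ, −sin φ sin λ, cos φ), giving ΔN = 101.303 + 17.680 − 128.881 = -9.90 m.

ΔN = -10 m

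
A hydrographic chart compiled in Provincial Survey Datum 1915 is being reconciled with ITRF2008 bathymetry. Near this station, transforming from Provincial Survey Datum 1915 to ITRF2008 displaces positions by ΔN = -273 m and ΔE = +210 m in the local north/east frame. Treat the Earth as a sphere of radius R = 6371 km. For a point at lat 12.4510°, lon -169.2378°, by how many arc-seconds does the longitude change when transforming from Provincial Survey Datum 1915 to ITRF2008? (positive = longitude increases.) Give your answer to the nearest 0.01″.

Δλ = 6.96″

At latitude 12.4510°, cos φ = 0.976481.
One radian of longitude at latitude φ spans R cos φ, so Δλ = ΔE / (R cos φ) = 210.0 / (6371000 × 0.976481) = 3.3756e-05 rad = 6.963″.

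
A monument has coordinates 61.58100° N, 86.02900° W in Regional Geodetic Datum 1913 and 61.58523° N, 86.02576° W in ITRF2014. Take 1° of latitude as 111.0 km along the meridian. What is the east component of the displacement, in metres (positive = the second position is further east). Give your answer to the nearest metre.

ΔE = 171 m

Δφ = 61.58523° − 61.58100° = +0.00423°; Δλ = -86.02576° − -86.02900° = +0.00324°.
ΔN = Δφ × 111000 = 469.5 m; ΔE = Δλ × 111000 × cos(61.58100°) = +0.00324 × 111000 × 0.475916 = 171.2 m.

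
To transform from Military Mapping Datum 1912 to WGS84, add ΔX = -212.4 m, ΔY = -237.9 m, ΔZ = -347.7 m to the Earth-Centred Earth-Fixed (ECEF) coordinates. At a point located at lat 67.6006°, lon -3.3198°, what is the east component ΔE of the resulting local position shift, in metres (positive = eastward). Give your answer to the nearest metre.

At φ = 67.6006°, λ = -3.3198°: sin φ = 0.924550, cos φ = 0.381061, sin λ = -0.057909, cos λ = 0.998322.
ΔE = −sin λ·ΔX + cos λ·ΔY = −(-0.057909)·(-212.4) + (0.998322)·(-237.9) = -249.80 m.

ΔE = -250 m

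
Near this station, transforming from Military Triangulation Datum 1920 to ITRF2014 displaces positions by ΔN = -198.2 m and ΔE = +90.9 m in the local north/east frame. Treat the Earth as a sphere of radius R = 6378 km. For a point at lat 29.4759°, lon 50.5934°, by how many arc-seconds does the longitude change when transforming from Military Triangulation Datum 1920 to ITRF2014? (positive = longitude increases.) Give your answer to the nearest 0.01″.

At latitude 29.4759°, cos φ = 0.870563.
One radian of longitude at latitude φ spans R cos φ, so Δλ = ΔE / (R cos φ) = 90.9 / (6378000 × 0.870563) = 1.6371e-05 rad = 3.377″.

Δλ = 3.38″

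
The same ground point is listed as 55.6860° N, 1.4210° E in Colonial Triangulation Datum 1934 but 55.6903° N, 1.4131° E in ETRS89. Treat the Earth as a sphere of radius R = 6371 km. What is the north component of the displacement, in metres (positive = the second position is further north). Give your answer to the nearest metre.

Δφ = 55.6903° − 55.6860° = +0.0043°; Δλ = 1.4131° − 1.4210° = -0.0079°.
1° along a meridian = πR/180 = 111195 m.
ΔN = Δφ × 111195 = 478.1 m; ΔE = Δλ × 111195 × cos(55.6860°) = -0.0079 × 111195 × 0.563728 = -495.2 m.

ΔN = 478 m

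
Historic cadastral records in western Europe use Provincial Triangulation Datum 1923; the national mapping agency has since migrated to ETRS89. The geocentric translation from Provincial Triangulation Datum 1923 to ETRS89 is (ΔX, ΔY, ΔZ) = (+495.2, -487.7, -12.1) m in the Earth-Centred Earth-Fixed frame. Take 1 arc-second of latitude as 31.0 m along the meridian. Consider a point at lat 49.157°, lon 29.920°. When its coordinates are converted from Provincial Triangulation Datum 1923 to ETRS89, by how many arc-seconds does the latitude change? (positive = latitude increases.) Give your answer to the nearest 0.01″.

sin φ = 0.756504, cos φ = 0.653989, sin λ = 0.498790, cos λ = 0.866723.
North component: ΔN = −sin φ cos λ·ΔX − sin φ sin λ·ΔY + cos φ·ΔZ = −(0.756504)(0.866723)(495.2) − (0.756504)(0.498790)(-487.7) + (0.653989)(-12.1) = -148.58 m.
1° of latitude spans 3600 × 31.00 = 111600 m, so Δφ = -148.58 / 111600 × 3600 = -4.793″.

Δφ = -4.79″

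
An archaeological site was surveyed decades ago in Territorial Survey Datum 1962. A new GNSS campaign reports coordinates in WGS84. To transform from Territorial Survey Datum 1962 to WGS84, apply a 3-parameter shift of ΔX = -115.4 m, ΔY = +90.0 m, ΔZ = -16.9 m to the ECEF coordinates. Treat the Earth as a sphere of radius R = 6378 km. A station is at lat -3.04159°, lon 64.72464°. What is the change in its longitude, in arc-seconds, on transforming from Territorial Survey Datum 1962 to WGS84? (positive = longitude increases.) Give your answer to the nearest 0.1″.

Δλ = 4.6″

sin φ = -0.053061, cos φ = 0.998591, sin λ = 0.904266, cos λ = 0.426969.
East component: ΔE = −sin λ·ΔX + cos λ·ΔY = −(0.904266)(-115.4) + (0.426969)(90.0) = 142.78 m.
1° of latitude spans πR/180 = 111317 m; at latitude φ, 1° of longitude spans that × cos φ = 111160.3 m, so Δλ = 142.78 / 111160.3 × 3600 = 4.624″.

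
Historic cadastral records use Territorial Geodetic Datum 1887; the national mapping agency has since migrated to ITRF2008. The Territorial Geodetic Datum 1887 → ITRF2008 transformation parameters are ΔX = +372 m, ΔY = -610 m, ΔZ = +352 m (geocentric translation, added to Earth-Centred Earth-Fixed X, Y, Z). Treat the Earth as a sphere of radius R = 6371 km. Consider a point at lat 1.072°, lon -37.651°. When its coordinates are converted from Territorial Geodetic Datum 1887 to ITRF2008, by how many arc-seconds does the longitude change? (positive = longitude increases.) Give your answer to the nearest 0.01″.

sin φ = 0.018709, cos φ = 0.999825, sin λ = -0.610850, cos λ = 0.791746.
East component: ΔE = −sin λ·ΔX + cos λ·ΔY = −(-0.610850)(372) + (0.791746)(-610) = -255.73 m.
1° of latitude spans πR/180 = 111195 m; at latitude φ, 1° of longitude spans that × cos φ = 111175.5 m, so Δλ = -255.73 / 111175.5 × 3600 = -8.281″.

Δλ = -8.28″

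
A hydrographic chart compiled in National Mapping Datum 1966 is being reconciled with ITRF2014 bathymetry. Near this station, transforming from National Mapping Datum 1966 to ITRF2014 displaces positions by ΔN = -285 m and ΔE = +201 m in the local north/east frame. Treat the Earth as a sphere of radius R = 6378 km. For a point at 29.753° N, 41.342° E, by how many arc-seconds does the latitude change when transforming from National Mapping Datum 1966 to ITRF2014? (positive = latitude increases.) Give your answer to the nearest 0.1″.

On a sphere of radius R, 1 rad of latitude = R, so Δφ = ΔN / R = -285.0 / 6378000 = -4.4685e-05 rad = -9.217″.

Δφ = -9.2″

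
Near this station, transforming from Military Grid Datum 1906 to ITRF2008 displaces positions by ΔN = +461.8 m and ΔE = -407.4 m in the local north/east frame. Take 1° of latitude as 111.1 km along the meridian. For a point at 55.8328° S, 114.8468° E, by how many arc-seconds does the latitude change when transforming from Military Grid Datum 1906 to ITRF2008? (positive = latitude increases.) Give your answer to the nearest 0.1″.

1° of latitude = 111.1 km, so Δφ = 461.8 / 111100 = 0.0041566° = 14.964″.

Δφ = 15.0″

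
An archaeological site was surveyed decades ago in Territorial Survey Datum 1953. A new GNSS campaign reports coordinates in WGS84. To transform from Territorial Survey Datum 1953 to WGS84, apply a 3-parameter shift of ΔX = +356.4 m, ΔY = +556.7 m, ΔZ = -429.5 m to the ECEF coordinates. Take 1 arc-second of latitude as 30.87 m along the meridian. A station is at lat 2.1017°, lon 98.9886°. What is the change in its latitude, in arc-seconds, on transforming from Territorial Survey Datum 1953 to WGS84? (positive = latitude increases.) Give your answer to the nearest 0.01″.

sin φ = 0.036673, cos φ = 0.999327, sin λ = 0.987719, cos λ = -0.156238.
North component: ΔN = −sin φ cos λ·ΔX − sin φ sin λ·ΔY + cos φ·ΔZ = −(0.036673)(-0.156238)(356.4) − (0.036673)(0.987719)(556.7) + (0.999327)(-429.5) = -447.33 m.
1° of latitude spans 3600 × 30.87 = 111132 m, so Δφ = -447.33 / 111132 × 3600 = -14.491″.

Δφ = -14.49″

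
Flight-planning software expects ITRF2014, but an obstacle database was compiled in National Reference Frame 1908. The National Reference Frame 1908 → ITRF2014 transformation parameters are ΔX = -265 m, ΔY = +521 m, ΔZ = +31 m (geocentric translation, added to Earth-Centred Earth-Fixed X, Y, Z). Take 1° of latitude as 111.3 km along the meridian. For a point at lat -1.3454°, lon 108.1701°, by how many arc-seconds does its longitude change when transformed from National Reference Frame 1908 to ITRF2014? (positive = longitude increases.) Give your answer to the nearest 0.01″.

Δλ = 2.89″

sin φ = -0.023480, cos φ = 0.999724, sin λ = 0.950135, cos λ = -0.311839.
East component: ΔE = −sin λ·ΔX + cos λ·ΔY = −(0.950135)(-265) + (-0.311839)(521) = 89.32 m.
1° of latitude spans 111300 m; at latitude φ, 1° of longitude spans that × cos φ = 111269.3 m, so Δλ = 89.32 / 111269.3 × 3600 = 2.890″.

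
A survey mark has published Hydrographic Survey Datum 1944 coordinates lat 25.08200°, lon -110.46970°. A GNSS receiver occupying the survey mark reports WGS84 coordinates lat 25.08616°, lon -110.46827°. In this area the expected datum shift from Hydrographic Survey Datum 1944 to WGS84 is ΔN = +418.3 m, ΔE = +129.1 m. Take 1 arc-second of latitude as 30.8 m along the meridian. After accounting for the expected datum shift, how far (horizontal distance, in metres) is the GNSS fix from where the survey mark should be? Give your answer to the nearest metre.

Observed coordinate differences: Δφ = +0.00416°, Δλ = +0.00143°.
Converting to metres (1° lat = 110880 m, cos φ = 0.905702): observed ΔN = 461.3 m, observed ΔE = 143.6 m.
Subtracting the expected shift leaves a residual of 461.3 − (418.3) = 43.0 m north and 143.6 − (129.1) = 14.5 m east.
Residual distance = √(43.0² + 14.5²) = 45.3 m.

45 m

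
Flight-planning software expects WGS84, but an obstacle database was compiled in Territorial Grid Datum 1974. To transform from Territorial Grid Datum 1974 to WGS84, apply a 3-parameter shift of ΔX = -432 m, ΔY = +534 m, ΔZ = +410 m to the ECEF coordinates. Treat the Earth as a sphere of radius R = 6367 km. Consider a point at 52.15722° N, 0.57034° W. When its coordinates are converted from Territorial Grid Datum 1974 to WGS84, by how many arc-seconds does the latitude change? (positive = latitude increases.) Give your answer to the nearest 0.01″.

sin φ = 0.789697, cos φ = 0.613497, sin λ = -0.009954, cos λ = 0.999950.
North component: ΔN = −sin φ cos λ·ΔX − sin φ sin λ·ΔY + cos φ·ΔZ = −(0.789697)(0.999950)(-432) − (0.789697)(-0.009954)(534) + (0.613497)(410) = 596.86 m.
1° of latitude spans πR/180 = 111125 m, so Δφ = 596.86 / 111125 × 3600 = 19.336″.

Δφ = 19.34″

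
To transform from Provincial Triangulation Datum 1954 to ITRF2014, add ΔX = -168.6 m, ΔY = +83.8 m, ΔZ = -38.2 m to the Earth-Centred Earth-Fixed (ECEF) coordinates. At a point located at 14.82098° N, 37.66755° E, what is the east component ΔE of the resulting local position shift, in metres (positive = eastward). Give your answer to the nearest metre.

The local east axis at (φ, λ) is (−sin λ, cos λ, 0), so ΔE = −sin(37.66755°)·(-168.6) + cos(37.66755°)·83.8 = 169.36 m.

ΔE = 169 m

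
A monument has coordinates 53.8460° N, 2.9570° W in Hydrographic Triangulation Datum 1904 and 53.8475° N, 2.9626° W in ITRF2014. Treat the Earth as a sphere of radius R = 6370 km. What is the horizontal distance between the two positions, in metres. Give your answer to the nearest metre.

Δφ = 53.8475° − 53.8460° = +0.0015°; Δλ = -2.9626° − -2.9570° = -0.0056°.
1° along a meridian = πR/180 = 111177 m.
ΔN = Δφ × 111177 = 166.8 m; ΔE = Δλ × 111177 × cos(53.8460°) = -0.0056 × 111177 × 0.589958 = -367.3 m.
Distance = √(ΔE² + ΔN²) = √((-367.3)² + 166.8²) = 403.4 m.

403 m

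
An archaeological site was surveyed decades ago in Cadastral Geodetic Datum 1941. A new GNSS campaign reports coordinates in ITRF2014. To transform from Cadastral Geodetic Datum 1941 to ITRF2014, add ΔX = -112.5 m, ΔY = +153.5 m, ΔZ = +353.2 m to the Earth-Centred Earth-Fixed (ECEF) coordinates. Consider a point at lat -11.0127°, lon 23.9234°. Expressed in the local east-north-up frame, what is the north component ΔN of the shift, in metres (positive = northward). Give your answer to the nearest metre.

ΔN = 339 m

The local north axis is (−sin φ cos λ, −sin φ sin λ, cos φ), giving ΔN = -19.644 + 11.891 + 346.696 = 338.94 m.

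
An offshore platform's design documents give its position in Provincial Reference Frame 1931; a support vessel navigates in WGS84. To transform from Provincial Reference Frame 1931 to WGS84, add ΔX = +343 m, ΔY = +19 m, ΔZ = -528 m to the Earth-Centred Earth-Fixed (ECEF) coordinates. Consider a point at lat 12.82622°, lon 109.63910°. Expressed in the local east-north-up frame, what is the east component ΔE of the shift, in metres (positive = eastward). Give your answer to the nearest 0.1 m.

ΔE = -329.4 m

The local east axis at (φ, λ) is (−sin λ, cos λ, 0), so ΔE = −sin(109.63910°)·343 + cos(109.63910°)·19 = -329.43 m.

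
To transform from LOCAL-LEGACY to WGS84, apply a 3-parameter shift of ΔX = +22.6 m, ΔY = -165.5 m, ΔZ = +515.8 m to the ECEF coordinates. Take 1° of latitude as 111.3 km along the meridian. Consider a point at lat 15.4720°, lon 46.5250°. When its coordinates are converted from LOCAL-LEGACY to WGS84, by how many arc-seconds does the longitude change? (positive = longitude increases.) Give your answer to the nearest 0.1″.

Δλ = -4.4″

sin φ = 0.266767, cos φ = 0.963761, sin λ = 0.725675, cos λ = 0.688038.
East component: ΔE = −sin λ·ΔX + cos λ·ΔY = −(0.725675)(22.6) + (0.688038)(-165.5) = -130.27 m.
1° of latitude spans 111300 m; at latitude φ, 1° of longitude spans that × cos φ = 107266.6 m, so Δλ = -130.27 / 107266.6 × 3600 = -4.372″.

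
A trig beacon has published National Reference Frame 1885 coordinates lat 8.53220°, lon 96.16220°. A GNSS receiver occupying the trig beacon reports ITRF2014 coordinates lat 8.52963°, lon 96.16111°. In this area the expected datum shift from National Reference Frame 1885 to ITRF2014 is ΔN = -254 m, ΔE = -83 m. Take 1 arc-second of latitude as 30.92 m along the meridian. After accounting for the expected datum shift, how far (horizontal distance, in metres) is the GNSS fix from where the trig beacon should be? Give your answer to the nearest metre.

49 m

Observed coordinate differences: Δφ = -0.00257°, Δλ = -0.00109°.
Converting to metres (1° lat = 111312 m, cos φ = 0.988933): observed ΔN = -286.1 m, observed ΔE = -120.0 m.
Subtracting the expected shift leaves a residual of -286.1 − (-254) = -32.1 m north and -120.0 − (-83) = -37.0 m east.
Residual distance = √((-32.1)² + (-37.0)²) = 49.0 m.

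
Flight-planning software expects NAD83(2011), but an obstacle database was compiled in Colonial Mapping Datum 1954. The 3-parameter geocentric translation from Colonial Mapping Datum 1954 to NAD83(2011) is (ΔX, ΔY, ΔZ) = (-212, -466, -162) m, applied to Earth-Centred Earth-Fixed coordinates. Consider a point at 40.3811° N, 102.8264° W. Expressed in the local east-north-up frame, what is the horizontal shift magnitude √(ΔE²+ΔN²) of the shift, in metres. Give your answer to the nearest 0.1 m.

460.0 m

The local east axis at (φ, λ) is (−sin λ, cos λ, 0), so ΔE = −sin(-102.8264°)·(-212) + cos(-102.8264°)·(-466) = -103.26 m.
The local north axis is (−sin φ cos λ, −sin φ sin λ, cos φ), giving ΔN = -30.491 − 294.373 − 123.404 = -448.27 m.
Horizontal magnitude = √(ΔE² + ΔN²) = √((-103.26)² + (-448.27)²) = 460.01 m.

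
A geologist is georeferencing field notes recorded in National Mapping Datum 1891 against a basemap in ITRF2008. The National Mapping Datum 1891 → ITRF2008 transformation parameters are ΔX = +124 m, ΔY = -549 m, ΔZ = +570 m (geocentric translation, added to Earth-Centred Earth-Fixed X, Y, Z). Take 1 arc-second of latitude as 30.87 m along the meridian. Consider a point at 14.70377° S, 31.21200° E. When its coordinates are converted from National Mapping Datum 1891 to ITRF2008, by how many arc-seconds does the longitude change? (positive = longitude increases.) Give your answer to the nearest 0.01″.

Δλ = -17.88″

sin φ = -0.253822, cos φ = 0.967251, sin λ = 0.518206, cos λ = 0.855256.
East component: ΔE = −sin λ·ΔX + cos λ·ΔY = −(0.518206)(124) + (0.855256)(-549) = -533.79 m.
1° of latitude spans 3600 × 30.87 = 111132 m; at latitude φ, 1° of longitude spans that × cos φ = 107492.5 m, so Δλ = -533.79 / 107492.5 × 3600 = -17.877″.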